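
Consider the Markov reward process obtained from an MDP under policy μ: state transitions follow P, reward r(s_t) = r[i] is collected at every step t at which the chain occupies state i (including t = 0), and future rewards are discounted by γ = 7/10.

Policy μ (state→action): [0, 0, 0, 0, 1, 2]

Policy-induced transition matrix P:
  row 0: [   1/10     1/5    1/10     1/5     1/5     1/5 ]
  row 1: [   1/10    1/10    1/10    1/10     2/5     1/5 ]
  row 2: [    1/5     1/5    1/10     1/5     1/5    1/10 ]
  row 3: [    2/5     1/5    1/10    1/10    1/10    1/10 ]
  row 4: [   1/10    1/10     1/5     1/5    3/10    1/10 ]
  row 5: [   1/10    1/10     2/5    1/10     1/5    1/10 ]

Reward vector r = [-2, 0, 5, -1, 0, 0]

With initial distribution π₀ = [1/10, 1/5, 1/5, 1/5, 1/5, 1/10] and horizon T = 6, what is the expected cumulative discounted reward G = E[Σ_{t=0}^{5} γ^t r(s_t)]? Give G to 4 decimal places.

t=0: π = [0.1000, 0.2000, 0.2000, 0.2000, 0.2000, 0.1000], E[r] = 0.6000, γ^t·E[r] = 0.600000, running G = 0.600000
t=1: π = [0.1800, 0.1500, 0.1500, 0.1500, 0.2400, 0.1300], E[r] = 0.2400, γ^t·E[r] = 0.168000, running G = 0.768000
t=2: π = [0.1600, 0.1480, 0.1630, 0.1570, 0.2390, 0.1330], E[r] = 0.3380, γ^t·E[r] = 0.165620, running G = 0.933620
t=3: π = [0.1634, 0.1480, 0.1638, 0.1562, 0.2378, 0.1308], E[r] = 0.3360, γ^t·E[r] = 0.115248, running G = 1.048868
t=4: π = [0.1632, 0.1483, 0.1630, 0.1565, 0.2378, 0.1311], E[r] = 0.3321, γ^t·E[r] = 0.079742, running G = 1.128610
t=5: π = [0.1633, 0.1483, 0.1631, 0.1564, 0.2378, 0.1312], E[r] = 0.3327, γ^t·E[r] = 0.055914, running G = 1.184524

G = 1.1845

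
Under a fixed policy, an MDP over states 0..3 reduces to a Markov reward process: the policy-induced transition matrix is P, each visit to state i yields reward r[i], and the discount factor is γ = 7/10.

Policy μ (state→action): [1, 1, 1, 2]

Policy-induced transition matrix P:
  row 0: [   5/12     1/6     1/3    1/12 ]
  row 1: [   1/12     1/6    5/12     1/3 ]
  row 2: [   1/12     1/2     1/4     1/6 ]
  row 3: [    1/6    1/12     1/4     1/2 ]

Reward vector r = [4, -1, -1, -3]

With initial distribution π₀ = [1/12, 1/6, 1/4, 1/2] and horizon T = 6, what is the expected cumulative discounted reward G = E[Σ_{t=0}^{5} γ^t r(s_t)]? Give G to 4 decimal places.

t=0: π = [0.0833, 0.1667, 0.2500, 0.5000], E[r] = -1.5833, γ^t·E[r] = -1.583333, running G = -1.583333
t=1: π = [0.1528, 0.2083, 0.2847, 0.3542], E[r] = -0.9444, γ^t·E[r] = -0.661111, running G = -2.244444
t=2: π = [0.1638, 0.2321, 0.2975, 0.3067], E[r] = -0.7946, γ^t·E[r] = -0.389334, running G = -2.633779
t=3: π = [0.1635, 0.2403, 0.3023, 0.2939], E[r] = -0.7704, γ^t·E[r] = -0.264264, running G = -2.898042
t=4: π = [0.1623, 0.2429, 0.3037, 0.2911], E[r] = -0.7705, γ^t·E[r] = -0.185001, running G = -3.083043
t=5: π = [0.1617, 0.2436, 0.3040, 0.2907], E[r] = -0.7728, γ^t·E[r] = -0.129889, running G = -3.212932

G = -3.2129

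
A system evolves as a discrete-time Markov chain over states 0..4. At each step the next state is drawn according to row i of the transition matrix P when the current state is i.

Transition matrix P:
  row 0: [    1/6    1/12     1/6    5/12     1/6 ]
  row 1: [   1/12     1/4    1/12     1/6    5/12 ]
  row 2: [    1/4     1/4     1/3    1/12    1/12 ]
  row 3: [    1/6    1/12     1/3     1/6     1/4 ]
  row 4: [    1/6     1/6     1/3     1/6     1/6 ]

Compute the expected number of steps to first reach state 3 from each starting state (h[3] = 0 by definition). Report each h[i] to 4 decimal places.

First-step conditioning: h[3] = 0; for i ≠ 3, h[i] = 1 + Σ_k P[i][k]·h[k].
  h[0] = 1 + 1/6·h[0] + 1/12·h[1] + 1/6·h[2] + 1/6·h[4]
  h[1] = 1 + 1/12·h[0] + 1/4·h[1] + 1/12·h[2] + 5/12·h[4]
  h[2] = 1 + 1/4·h[0] + 1/4·h[1] + 1/3·h[2] + 1/12·h[4]
  h[4] = 1 + 1/6·h[0] + 1/6·h[1] + 1/3·h[2] + 1/6·h[4]
Solving the 4×4 linear system over states ≠ 3 gives exactly h = [1201/306, 818/153, 863/153, 0, 1625/306] (h[3] = 0 is the target).

h = [3.9248, 5.3464, 5.6405, 0.0000, 5.3105]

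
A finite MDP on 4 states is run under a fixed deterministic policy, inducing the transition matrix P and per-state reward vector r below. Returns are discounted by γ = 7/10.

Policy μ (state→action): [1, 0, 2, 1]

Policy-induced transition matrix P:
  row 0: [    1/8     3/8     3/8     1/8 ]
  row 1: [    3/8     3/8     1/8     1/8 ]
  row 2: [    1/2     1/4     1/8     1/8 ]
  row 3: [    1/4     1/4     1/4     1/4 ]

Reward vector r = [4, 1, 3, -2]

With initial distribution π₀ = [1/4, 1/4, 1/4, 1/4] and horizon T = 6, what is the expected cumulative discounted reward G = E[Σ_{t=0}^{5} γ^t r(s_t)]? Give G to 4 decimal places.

G = 5.2311

t=0: π = [0.2500, 0.2500, 0.2500, 0.2500], E[r] = 1.5000, γ^t·E[r] = 1.500000, running G = 1.500000
t=1: π = [0.3125, 0.3125, 0.2188, 0.1563], E[r] = 1.9063, γ^t·E[r] = 1.334375, running G = 2.834375
t=2: π = [0.3047, 0.3281, 0.2227, 0.1445], E[r] = 1.9258, γ^t·E[r] = 0.943633, running G = 3.778008
t=3: π = [0.3086, 0.3291, 0.2192, 0.1431], E[r] = 1.9351, γ^t·E[r] = 0.663725, running G = 4.441733
t=4: π = [0.3074, 0.3297, 0.2200, 0.1429], E[r] = 1.9335, γ^t·E[r] = 0.464241, running G = 4.905974
t=5: π = [0.3078, 0.3296, 0.2197, 0.1429], E[r] = 1.9342, γ^t·E[r] = 0.325086, running G = 5.231060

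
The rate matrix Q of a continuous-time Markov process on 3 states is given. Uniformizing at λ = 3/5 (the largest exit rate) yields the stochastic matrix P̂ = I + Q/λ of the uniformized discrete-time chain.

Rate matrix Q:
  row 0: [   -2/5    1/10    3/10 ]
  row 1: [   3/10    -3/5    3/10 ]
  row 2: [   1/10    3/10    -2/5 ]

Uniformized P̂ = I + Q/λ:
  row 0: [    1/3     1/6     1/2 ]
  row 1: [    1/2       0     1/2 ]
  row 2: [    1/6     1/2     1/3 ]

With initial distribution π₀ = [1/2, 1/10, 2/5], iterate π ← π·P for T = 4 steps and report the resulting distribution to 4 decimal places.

π = [0.3061, 0.2654, 0.4285]

t=0: π = [0.5000, 0.1000, 0.4000]
t=1: π = [0.2833, 0.2833, 0.4333]
t=2: π = [0.3083, 0.2639, 0.4278]
t=3: π = [0.3060, 0.2653, 0.4287]
t=4: π = [0.3061, 0.2654, 0.4285]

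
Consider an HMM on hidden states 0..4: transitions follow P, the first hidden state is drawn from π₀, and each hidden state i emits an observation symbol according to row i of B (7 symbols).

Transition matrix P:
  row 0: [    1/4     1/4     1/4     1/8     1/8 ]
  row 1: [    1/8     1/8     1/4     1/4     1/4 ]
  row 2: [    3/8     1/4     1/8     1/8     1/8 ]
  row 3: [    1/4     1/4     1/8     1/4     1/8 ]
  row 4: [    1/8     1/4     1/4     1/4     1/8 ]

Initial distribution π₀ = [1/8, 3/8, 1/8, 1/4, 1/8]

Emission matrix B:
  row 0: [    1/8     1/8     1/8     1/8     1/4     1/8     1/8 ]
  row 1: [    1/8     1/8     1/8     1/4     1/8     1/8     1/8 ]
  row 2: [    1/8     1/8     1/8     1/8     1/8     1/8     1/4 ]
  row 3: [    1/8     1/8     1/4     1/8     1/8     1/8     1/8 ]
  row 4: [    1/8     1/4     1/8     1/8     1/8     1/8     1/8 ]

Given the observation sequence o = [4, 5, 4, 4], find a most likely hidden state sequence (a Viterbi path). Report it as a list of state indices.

t=0: δ = [3.125e-02, 4.688e-02, 1.562e-02, 3.125e-02, 1.562e-02]  (obs o_0=4)
t=1: δ = [9.766e-04, 9.766e-04, 1.465e-03, 1.465e-03, 1.465e-03]  ψ = [0, 0, 1, 1, 1]  (obs o_1=5)
t=2: δ = [1.373e-04, 4.578e-05, 4.578e-05, 4.578e-05, 3.052e-05]  ψ = [2, 2, 4, 3, 1]  (obs o_2=4)
t=3: δ = [8.583e-06, 4.292e-06, 4.292e-06, 2.146e-06, 2.146e-06]  ψ = [0, 0, 0, 0, 0]  (obs o_3=4)
backtrack: best end state = 0; path = [1, 2, 0, 0]

path = [1, 2, 0, 0]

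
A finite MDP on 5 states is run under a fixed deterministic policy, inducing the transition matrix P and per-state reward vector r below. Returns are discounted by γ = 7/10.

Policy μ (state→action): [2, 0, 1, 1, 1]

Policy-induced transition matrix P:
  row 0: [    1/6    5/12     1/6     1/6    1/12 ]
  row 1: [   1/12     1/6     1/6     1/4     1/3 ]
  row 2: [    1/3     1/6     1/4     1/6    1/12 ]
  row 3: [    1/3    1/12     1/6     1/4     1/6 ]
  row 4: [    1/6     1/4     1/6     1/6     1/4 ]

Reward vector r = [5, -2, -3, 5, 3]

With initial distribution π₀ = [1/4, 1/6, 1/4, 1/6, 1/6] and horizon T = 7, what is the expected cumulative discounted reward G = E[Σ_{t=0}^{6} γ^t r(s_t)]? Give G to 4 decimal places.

G = 4.8239

t=0: π = [0.2500, 0.1667, 0.2500, 0.1667, 0.1667], E[r] = 1.5000, γ^t·E[r] = 1.500000, running G = 1.500000
t=1: π = [0.2222, 0.2292, 0.1875, 0.1944, 0.1667], E[r] = 1.5625, γ^t·E[r] = 1.093750, running G = 2.593750
t=2: π = [0.2112, 0.2199, 0.1823, 0.2020, 0.1846], E[r] = 1.6331, γ^t·E[r] = 0.800220, running G = 3.393970
t=3: π = [0.2124, 0.2180, 0.1819, 0.2018, 0.1859], E[r] = 1.6471, γ^t·E[r] = 0.564967, running G = 3.958937
t=4: π = [0.2124, 0.2184, 0.1818, 0.2017, 0.1856], E[r] = 1.6451, γ^t·E[r] = 0.394985, running G = 4.353922
t=5: π = [0.2124, 0.2184, 0.1818, 0.2017, 0.1857], E[r] = 1.6450, γ^t·E[r] = 0.276470, running G = 4.630393
t=6: π = [0.2124, 0.2184, 0.1818, 0.2017, 0.1857], E[r] = 1.6451, γ^t·E[r] = 0.193539, running G = 4.823932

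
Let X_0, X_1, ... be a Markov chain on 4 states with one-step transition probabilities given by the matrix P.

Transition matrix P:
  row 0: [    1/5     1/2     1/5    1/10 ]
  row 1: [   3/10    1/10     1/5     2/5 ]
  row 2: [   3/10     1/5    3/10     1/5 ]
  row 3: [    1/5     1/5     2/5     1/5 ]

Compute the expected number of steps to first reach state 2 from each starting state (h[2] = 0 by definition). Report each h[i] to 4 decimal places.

h = [4.1159, 3.9329, 0.0000, 3.2622]

First-step conditioning: h[2] = 0; for i ≠ 2, h[i] = 1 + Σ_k P[i][k]·h[k].
  h[0] = 1 + 1/5·h[0] + 1/2·h[1] + 1/10·h[3]
  h[1] = 1 + 3/10·h[0] + 1/10·h[1] + 2/5·h[3]
  h[3] = 1 + 1/5·h[0] + 1/5·h[1] + 1/5·h[3]
Solving the 3×3 linear system over states ≠ 2 gives exactly h = [675/164, 645/164, 0, 535/164] (h[2] = 0 is the target).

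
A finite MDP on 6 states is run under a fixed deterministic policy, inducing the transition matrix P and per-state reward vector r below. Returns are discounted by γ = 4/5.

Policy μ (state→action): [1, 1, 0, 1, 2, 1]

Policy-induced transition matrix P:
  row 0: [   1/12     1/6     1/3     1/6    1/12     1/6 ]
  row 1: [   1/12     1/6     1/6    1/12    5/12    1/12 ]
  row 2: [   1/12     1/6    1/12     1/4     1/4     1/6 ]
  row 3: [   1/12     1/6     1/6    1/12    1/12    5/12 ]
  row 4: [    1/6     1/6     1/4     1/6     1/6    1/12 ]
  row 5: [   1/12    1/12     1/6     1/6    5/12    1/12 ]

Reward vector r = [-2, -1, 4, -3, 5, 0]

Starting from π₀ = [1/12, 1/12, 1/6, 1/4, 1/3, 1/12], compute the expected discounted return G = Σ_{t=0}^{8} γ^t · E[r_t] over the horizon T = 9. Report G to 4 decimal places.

G = 4.9128

t=0: π = [0.0833, 0.0833, 0.1667, 0.2500, 0.3333, 0.0833], E[r] = 1.3333, γ^t·E[r] = 1.333333, running G = 1.333333
t=1: π = [0.1111, 0.1597, 0.1944, 0.1528, 0.1944, 0.1875], E[r] = 0.9097, γ^t·E[r] = 0.727778, running G = 2.061111
t=2: π = [0.0995, 0.1510, 0.1852, 0.1568, 0.2477, 0.1597], E[r] = 1.1586, γ^t·E[r] = 0.741481, running G = 2.802593
t=3: π = [0.1040, 0.1534, 0.1885, 0.1564, 0.2384, 0.1593], E[r] = 1.1154, γ^t·E[r] = 0.571062, running G = 3.373654
t=4: π = [0.1032, 0.1534, 0.1882, 0.1566, 0.2388, 0.1599], E[r] = 1.1174, γ^t·E[r] = 0.457686, running G = 3.831340
t=5: π = [0.1032, 0.1533, 0.1881, 0.1565, 0.2390, 0.1598], E[r] = 1.1180, γ^t·E[r] = 0.366359, running G = 4.197699
t=6: π = [0.1033, 0.1534, 0.1881, 0.1565, 0.2390, 0.1598], E[r] = 1.1180, γ^t·E[r] = 0.293066, running G = 4.490765
t=7: π = [0.1032, 0.1534, 0.1881, 0.1565, 0.2390, 0.1598], E[r] = 1.1179, γ^t·E[r] = 0.234449, running G = 4.725214
t=8: π = [0.1032, 0.1534, 0.1881, 0.1565, 0.2390, 0.1598], E[r] = 1.1179, γ^t·E[r] = 0.187560, running G = 4.912775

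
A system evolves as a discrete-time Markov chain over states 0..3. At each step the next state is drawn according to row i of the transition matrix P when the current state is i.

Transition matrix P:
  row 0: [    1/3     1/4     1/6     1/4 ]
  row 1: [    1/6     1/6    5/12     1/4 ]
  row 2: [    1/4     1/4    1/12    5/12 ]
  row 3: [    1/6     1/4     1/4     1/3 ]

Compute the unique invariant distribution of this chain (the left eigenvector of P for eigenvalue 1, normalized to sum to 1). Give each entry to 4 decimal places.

π = [0.2231, 0.2308, 0.2313, 0.3148]

Balance equations π_j = Σ_i π_i·P[i][j]:
  π_0 = 1/3·π_0 + 1/6·π_1 + 1/4·π_2 + 1/6·π_3
  π_1 = 1/4·π_0 + 1/6·π_1 + 1/4·π_2 + 1/4·π_3
  π_2 = 1/6·π_0 + 5/12·π_1 + 1/12·π_2 + 1/4·π_3
  normalize: π_0 + π_1 + π_2 + π_3 = 1
Solving the linear system gives exactly π = [409/1833, 3/13, 424/1833, 577/1833].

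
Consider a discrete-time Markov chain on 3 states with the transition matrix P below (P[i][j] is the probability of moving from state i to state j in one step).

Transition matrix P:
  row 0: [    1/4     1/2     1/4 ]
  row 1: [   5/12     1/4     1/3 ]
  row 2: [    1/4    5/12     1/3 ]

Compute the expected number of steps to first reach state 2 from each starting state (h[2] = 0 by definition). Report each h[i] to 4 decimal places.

h = [3.5294, 3.2941, 0.0000]

First-step conditioning: h[2] = 0; for i ≠ 2, h[i] = 1 + Σ_k P[i][k]·h[k].
  h[0] = 1 + 1/4·h[0] + 1/2·h[1]
  h[1] = 1 + 5/12·h[0] + 1/4·h[1]
Solving the 2×2 linear system over states ≠ 2 gives exactly h = [60/17, 56/17, 0] (h[2] = 0 is the target).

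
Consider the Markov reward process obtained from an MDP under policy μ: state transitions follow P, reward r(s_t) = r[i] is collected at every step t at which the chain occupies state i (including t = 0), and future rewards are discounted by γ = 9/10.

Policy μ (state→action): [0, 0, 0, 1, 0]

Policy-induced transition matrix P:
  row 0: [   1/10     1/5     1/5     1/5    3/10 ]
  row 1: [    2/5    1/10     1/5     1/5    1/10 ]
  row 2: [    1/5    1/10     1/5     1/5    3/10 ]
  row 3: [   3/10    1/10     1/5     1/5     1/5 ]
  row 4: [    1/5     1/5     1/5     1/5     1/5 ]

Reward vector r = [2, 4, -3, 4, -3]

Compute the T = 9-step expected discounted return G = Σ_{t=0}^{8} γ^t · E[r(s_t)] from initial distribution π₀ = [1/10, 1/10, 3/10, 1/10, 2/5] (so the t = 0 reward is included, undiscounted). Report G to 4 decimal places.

G = 1.7241

t=0: π = [0.1000, 0.1000, 0.3000, 0.1000, 0.4000], E[r] = -1.1000, γ^t·E[r] = -1.100000, running G = -1.100000
t=1: π = [0.2200, 0.1500, 0.2000, 0.2000, 0.2300], E[r] = 0.5500, γ^t·E[r] = 0.495000, running G = -0.605000
t=2: π = [0.2280, 0.1450, 0.2000, 0.2000, 0.2270], E[r] = 0.5550, γ^t·E[r] = 0.449550, running G = -0.155450
t=3: π = [0.2262, 0.1455, 0.2000, 0.2000, 0.2283], E[r] = 0.5495, γ^t·E[r] = 0.400586, running G = 0.245136
t=4: π = [0.2265, 0.1455, 0.2000, 0.2000, 0.2281], E[r] = 0.5506, γ^t·E[r] = 0.361216, running G = 0.606351
t=5: π = [0.2264, 0.1455, 0.2000, 0.2000, 0.2281], E[r] = 0.5504, γ^t·E[r] = 0.325003, running G = 0.931354
t=6: π = [0.2264, 0.1455, 0.2000, 0.2000, 0.2281], E[r] = 0.5504, γ^t·E[r] = 0.292513, running G = 1.223867
t=7: π = [0.2264, 0.1455, 0.2000, 0.2000, 0.2281], E[r] = 0.5504, γ^t·E[r] = 0.263261, running G = 1.487128
t=8: π = [0.2264, 0.1455, 0.2000, 0.2000, 0.2281], E[r] = 0.5504, γ^t·E[r] = 0.236935, running G = 1.724063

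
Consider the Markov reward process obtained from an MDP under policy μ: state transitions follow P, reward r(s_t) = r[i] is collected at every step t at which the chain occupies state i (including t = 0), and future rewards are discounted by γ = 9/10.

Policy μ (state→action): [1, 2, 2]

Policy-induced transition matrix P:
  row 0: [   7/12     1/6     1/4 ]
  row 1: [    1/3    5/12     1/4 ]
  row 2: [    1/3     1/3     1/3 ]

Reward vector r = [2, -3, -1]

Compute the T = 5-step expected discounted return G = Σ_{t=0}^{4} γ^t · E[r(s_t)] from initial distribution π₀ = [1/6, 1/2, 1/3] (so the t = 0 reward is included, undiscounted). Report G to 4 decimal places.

G = -2.6114

t=0: π = [0.1667, 0.5000, 0.3333], E[r] = -1.5000, γ^t·E[r] = -1.500000, running G = -1.500000
t=1: π = [0.3750, 0.3472, 0.2778], E[r] = -0.5694, γ^t·E[r] = -0.512500, running G = -2.012500
t=2: π = [0.4271, 0.2998, 0.2731], E[r] = -0.3183, γ^t·E[r] = -0.257813, running G = -2.270313
t=3: π = [0.4401, 0.2871, 0.2728], E[r] = -0.2540, γ^t·E[r] = -0.185133, running G = -2.455445
t=4: π = [0.4434, 0.2839, 0.2727], E[r] = -0.2377, γ^t·E[r] = -0.155983, running G = -2.611428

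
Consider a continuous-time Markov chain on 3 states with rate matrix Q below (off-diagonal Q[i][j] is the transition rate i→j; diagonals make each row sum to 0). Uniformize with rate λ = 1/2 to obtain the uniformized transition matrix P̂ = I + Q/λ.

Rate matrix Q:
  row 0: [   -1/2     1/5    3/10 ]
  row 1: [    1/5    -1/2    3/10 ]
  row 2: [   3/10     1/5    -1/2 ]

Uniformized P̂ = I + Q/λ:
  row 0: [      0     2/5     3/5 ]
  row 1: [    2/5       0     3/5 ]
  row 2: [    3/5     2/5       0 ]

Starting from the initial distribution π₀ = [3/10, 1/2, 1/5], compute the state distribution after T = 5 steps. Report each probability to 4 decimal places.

t=0: π = [0.3000, 0.5000, 0.2000]
t=1: π = [0.3200, 0.2000, 0.4800]
t=2: π = [0.3680, 0.3200, 0.3120]
t=3: π = [0.3152, 0.2720, 0.4128]
t=4: π = [0.3565, 0.2912, 0.3523]
t=5: π = [0.3279, 0.2835, 0.3886]

π = [0.3279, 0.2835, 0.3886]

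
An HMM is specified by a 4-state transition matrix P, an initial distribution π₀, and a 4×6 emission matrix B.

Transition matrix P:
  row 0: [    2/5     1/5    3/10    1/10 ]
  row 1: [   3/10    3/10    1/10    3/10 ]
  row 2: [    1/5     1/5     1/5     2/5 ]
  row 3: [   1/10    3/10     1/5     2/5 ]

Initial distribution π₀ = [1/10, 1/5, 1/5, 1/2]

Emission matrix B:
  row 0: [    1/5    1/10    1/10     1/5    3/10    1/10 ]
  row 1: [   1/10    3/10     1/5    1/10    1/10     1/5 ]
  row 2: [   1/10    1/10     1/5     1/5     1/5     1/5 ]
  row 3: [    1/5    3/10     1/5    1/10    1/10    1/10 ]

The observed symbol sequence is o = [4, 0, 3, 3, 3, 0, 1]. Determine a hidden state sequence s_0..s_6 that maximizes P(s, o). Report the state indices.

t=0: δ = [3.000e-02, 2.000e-02, 4.000e-02, 5.000e-02]  (obs o_0=4)
t=1: δ = [2.400e-03, 1.500e-03, 1.000e-03, 4.000e-03]  ψ = [0, 3, 3, 3]  (obs o_1=0)
t=2: δ = [1.920e-04, 1.200e-04, 1.600e-04, 1.600e-04]  ψ = [0, 3, 3, 3]  (obs o_2=3)
t=3: δ = [1.536e-05, 4.800e-06, 1.152e-05, 6.400e-06]  ψ = [0, 3, 0, 2]  (obs o_3=3)
t=4: δ = [1.229e-06, 3.072e-07, 9.216e-07, 4.608e-07]  ψ = [0, 0, 0, 2]  (obs o_4=3)
t=5: δ = [9.830e-08, 2.458e-08, 3.686e-08, 7.373e-08]  ψ = [0, 0, 0, 2]  (obs o_5=0)
t=6: δ = [3.932e-09, 6.636e-09, 2.949e-09, 8.847e-09]  ψ = [0, 3, 0, 3]  (obs o_6=1)
backtrack: best end state = 3; path = [0, 0, 0, 0, 2, 3, 3]

path = [0, 0, 0, 0, 2, 3, 3]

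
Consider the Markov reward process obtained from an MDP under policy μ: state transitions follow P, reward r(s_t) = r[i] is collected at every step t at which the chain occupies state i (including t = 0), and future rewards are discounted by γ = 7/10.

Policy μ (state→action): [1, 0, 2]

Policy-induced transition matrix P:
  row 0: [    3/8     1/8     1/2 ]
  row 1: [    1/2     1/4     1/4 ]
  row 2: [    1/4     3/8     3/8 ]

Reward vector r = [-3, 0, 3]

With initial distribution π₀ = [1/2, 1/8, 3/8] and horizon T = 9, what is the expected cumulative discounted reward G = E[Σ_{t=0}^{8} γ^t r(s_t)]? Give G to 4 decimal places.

t=0: π = [0.5000, 0.1250, 0.3750], E[r] = -0.3750, γ^t·E[r] = -0.375000, running G = -0.375000
t=1: π = [0.3438, 0.2344, 0.4219], E[r] = 0.2344, γ^t·E[r] = 0.164063, running G = -0.210938
t=2: π = [0.3516, 0.2598, 0.3887], E[r] = 0.1113, γ^t·E[r] = 0.054551, running G = -0.156387
t=3: π = [0.3589, 0.2546, 0.3865], E[r] = 0.0828, γ^t·E[r] = 0.028388, running G = -0.127999
t=4: π = [0.3585, 0.2534, 0.3880], E[r] = 0.0885, γ^t·E[r] = 0.021256, running G = -0.106742
t=5: π = [0.3582, 0.2537, 0.3881], E[r] = 0.0899, γ^t·E[r] = 0.015105, running G = -0.091638
t=6: π = [0.3582, 0.2537, 0.3881], E[r] = 0.0896, γ^t·E[r] = 0.010541, running G = -0.081096
t=7: π = [0.3582, 0.2537, 0.3881], E[r] = 0.0895, γ^t·E[r] = 0.007374, running G = -0.073723
t=8: π = [0.3582, 0.2537, 0.3881], E[r] = 0.0895, γ^t·E[r] = 0.005162, running G = -0.068560

G = -0.0686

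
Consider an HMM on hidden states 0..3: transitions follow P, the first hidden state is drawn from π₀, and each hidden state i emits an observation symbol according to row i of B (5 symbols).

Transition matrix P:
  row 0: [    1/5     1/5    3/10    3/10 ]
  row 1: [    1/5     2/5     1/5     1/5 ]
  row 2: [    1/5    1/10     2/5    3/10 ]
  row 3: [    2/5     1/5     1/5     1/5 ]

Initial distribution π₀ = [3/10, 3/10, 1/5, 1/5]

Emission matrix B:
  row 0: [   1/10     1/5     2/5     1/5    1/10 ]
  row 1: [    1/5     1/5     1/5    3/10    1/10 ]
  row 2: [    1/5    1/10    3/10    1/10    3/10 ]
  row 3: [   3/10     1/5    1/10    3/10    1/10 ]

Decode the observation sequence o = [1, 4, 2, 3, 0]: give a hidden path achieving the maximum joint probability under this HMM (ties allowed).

t=0: δ = [6.000e-02, 6.000e-02, 2.000e-02, 4.000e-02]  (obs o_0=1)
t=1: δ = [1.600e-03, 2.400e-03, 5.400e-03, 1.800e-03]  ψ = [3, 1, 0, 0]  (obs o_1=4)
t=2: δ = [4.320e-04, 1.920e-04, 6.480e-04, 1.620e-04]  ψ = [2, 1, 2, 2]  (obs o_2=2)
t=3: δ = [2.592e-05, 2.592e-05, 2.592e-05, 5.832e-05]  ψ = [2, 0, 2, 2]  (obs o_3=3)
t=4: δ = [2.333e-06, 2.333e-06, 2.333e-06, 3.499e-06]  ψ = [3, 3, 3, 3]  (obs o_4=0)
backtrack: best end state = 3; path = [0, 2, 2, 3, 3]

path = [0, 2, 2, 3, 3]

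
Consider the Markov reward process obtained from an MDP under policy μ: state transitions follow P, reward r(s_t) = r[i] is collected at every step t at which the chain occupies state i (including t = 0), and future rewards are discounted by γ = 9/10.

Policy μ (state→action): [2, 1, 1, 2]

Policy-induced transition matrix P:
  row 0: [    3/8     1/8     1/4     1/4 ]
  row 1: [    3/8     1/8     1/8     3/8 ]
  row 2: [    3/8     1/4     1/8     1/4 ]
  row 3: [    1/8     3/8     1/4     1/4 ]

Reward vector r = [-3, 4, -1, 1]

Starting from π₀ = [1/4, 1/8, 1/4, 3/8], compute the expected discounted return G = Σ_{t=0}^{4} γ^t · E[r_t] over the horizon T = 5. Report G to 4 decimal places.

G = 0.1520

t=0: π = [0.2500, 0.1250, 0.2500, 0.3750], E[r] = -0.1250, γ^t·E[r] = -0.125000, running G = -0.125000
t=1: π = [0.2813, 0.2500, 0.2031, 0.2656], E[r] = 0.2188, γ^t·E[r] = 0.196875, running G = 0.071875
t=2: π = [0.3086, 0.2168, 0.1934, 0.2813], E[r] = 0.0293, γ^t·E[r] = 0.023730, running G = 0.095605
t=3: π = [0.3047, 0.2195, 0.1987, 0.2771], E[r] = 0.0422, γ^t·E[r] = 0.030790, running G = 0.126396
t=4: π = [0.3057, 0.2191, 0.1977, 0.2774], E[r] = 0.0390, γ^t·E[r] = 0.025589, running G = 0.151985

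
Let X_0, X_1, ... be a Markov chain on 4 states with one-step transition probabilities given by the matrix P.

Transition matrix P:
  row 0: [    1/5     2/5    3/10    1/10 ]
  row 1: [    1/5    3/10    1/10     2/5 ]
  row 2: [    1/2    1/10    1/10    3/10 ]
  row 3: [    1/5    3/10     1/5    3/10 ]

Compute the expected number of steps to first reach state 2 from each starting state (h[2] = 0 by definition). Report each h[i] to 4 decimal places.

First-step conditioning: h[2] = 0; for i ≠ 2, h[i] = 1 + Σ_k P[i][k]·h[k].
  h[0] = 1 + 1/5·h[0] + 2/5·h[1] + 1/10·h[3]
  h[1] = 1 + 1/5·h[0] + 3/10·h[1] + 2/5·h[3]
  h[3] = 1 + 1/5·h[0] + 3/10·h[1] + 3/10·h[3]
Solving the 3×3 linear system over states ≠ 2 gives exactly h = [455/94, 275/47, 0, 250/47] (h[2] = 0 is the target).

h = [4.8404, 5.8511, 0.0000, 5.3191]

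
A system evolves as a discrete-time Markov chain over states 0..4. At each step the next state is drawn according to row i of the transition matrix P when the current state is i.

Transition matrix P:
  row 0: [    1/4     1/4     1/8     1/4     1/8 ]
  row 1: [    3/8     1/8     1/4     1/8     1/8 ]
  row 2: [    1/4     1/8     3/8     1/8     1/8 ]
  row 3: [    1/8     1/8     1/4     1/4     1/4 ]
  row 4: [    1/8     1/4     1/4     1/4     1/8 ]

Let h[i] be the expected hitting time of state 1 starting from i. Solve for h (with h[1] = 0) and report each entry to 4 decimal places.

h = [5.1626, 0.0000, 5.8982, 5.9113, 5.2545]

First-step conditioning: h[1] = 0; for i ≠ 1, h[i] = 1 + Σ_k P[i][k]·h[k].
  h[0] = 1 + 1/4·h[0] + 1/8·h[2] + 1/4·h[3] + 1/8·h[4]
  h[2] = 1 + 1/4·h[0] + 3/8·h[2] + 1/8·h[3] + 1/8·h[4]
  h[3] = 1 + 1/8·h[0] + 1/4·h[2] + 1/4·h[3] + 1/4·h[4]
  h[4] = 1 + 1/8·h[0] + 1/4·h[2] + 1/4·h[3] + 1/8·h[4]
Solving the 4×4 linear system over states ≠ 1 gives exactly h = [1048/203, 0, 3592/609, 1200/203, 3200/609] (h[1] = 0 is the target).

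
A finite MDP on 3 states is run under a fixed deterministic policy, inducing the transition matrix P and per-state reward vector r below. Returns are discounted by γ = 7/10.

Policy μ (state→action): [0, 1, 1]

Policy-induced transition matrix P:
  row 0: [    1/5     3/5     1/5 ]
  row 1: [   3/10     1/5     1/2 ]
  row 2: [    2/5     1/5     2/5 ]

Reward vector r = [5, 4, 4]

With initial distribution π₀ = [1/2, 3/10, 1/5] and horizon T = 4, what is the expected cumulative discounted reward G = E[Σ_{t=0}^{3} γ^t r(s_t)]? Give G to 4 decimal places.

G = 11.0766

t=0: π = [0.5000, 0.3000, 0.2000], E[r] = 4.5000, γ^t·E[r] = 4.500000, running G = 4.500000
t=1: π = [0.2700, 0.4000, 0.3300], E[r] = 4.2700, γ^t·E[r] = 2.989000, running G = 7.489000
t=2: π = [0.3060, 0.3080, 0.3860], E[r] = 4.3060, γ^t·E[r] = 2.109940, running G = 9.598940
t=3: π = [0.3080, 0.3224, 0.3696], E[r] = 4.3080, γ^t·E[r] = 1.477644, running G = 11.076584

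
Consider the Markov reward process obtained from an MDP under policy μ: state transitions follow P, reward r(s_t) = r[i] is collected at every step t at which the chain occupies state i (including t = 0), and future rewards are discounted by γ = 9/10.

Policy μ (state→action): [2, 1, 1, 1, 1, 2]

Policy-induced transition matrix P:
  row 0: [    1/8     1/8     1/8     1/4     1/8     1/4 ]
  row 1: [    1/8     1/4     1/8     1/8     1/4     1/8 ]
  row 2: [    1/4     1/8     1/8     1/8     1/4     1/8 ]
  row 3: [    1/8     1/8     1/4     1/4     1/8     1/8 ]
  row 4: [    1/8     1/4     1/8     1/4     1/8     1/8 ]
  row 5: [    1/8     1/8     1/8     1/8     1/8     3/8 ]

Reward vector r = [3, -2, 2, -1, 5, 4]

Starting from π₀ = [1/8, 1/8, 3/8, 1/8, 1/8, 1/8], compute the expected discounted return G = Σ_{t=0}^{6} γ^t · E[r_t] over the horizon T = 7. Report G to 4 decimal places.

t=0: π = [0.1250, 0.1250, 0.3750, 0.1250, 0.1250, 0.1250], E[r] = 1.8750, γ^t·E[r] = 1.875000, running G = 1.875000
t=1: π = [0.1719, 0.1563, 0.1406, 0.1719, 0.1875, 0.1719], E[r] = 1.9375, γ^t·E[r] = 1.743750, running G = 3.618750
t=2: π = [0.1426, 0.1680, 0.1465, 0.1914, 0.1621, 0.1895], E[r] = 1.7617, γ^t·E[r] = 1.426992, running G = 5.045742
t=3: π = [0.1433, 0.1663, 0.1489, 0.1870, 0.1643, 0.1902], E[r] = 1.7905, γ^t·E[r] = 1.305294, running G = 6.351037
t=4: π = [0.1436, 0.1663, 0.1484, 0.1868, 0.1644, 0.1905], E[r] = 1.7920, γ^t·E[r] = 1.175706, running G = 7.526743
t=5: π = [0.1435, 0.1663, 0.1484, 0.1869, 0.1643, 0.1906], E[r] = 1.7918, γ^t·E[r] = 1.058021, running G = 8.584763
t=6: π = [0.1435, 0.1663, 0.1484, 0.1868, 0.1643, 0.1906], E[r] = 1.7919, γ^t·E[r] = 0.952267, running G = 9.537030

G = 9.5370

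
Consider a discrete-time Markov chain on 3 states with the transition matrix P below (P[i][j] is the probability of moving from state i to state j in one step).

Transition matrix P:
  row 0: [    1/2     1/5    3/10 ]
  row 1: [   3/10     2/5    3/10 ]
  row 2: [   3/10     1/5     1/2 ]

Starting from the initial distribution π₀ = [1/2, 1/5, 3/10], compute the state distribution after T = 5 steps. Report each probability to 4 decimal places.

t=0: π = [0.5000, 0.2000, 0.3000]
t=1: π = [0.4000, 0.2400, 0.3600]
t=2: π = [0.3800, 0.2480, 0.3720]
t=3: π = [0.3760, 0.2496, 0.3744]
t=4: π = [0.3752, 0.2499, 0.3749]
t=5: π = [0.3750, 0.2500, 0.3750]

π = [0.3750, 0.2500, 0.3750]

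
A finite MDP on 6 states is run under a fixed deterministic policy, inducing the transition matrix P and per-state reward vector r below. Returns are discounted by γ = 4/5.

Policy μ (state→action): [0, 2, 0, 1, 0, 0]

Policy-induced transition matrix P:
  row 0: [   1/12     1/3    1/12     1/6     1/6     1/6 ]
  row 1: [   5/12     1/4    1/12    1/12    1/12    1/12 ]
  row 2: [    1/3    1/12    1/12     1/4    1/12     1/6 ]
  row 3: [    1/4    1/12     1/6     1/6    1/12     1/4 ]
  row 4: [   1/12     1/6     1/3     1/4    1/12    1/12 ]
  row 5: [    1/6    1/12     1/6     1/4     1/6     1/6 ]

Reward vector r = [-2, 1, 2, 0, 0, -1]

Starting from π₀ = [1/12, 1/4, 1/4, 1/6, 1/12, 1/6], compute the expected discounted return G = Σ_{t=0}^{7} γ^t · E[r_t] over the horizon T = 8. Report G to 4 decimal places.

t=0: π = [0.0833, 0.2500, 0.2500, 0.1667, 0.0833, 0.1667], E[r] = 0.4167, γ^t·E[r] = 0.416667, running G = 0.416667
t=1: π = [0.2708, 0.1528, 0.1319, 0.1875, 0.1042, 0.1528], E[r] = -0.2778, γ^t·E[r] = -0.222222, running G = 0.194444
t=2: π = [0.2112, 0.1852, 0.1377, 0.1863, 0.1186, 0.1609], E[r] = -0.1227, γ^t·E[r] = -0.078519, running G = 0.115926
t=3: π = [0.2240, 0.1769, 0.1419, 0.1860, 0.1143, 0.1569], E[r] = -0.1440, γ^t·E[r] = -0.073753, running G = 0.042173
t=4: π = [0.2219, 0.1783, 0.1405, 0.1864, 0.1151, 0.1579], E[r] = -0.1423, γ^t·E[r] = -0.058280, running G = -0.016107
t=5: π = [0.2221, 0.1781, 0.1408, 0.1863, 0.1150, 0.1577], E[r] = -0.1423, γ^t·E[r] = -0.046628, running G = -0.062735
t=6: π = [0.2221, 0.1781, 0.1407, 0.1863, 0.1150, 0.1578], E[r] = -0.1423, γ^t·E[r] = -0.037309, running G = -0.100044
t=7: π = [0.2221, 0.1781, 0.1408, 0.1863, 0.1150, 0.1578], E[r] = -0.1423, γ^t·E[r] = -0.029846, running G = -0.129890

G = -0.1299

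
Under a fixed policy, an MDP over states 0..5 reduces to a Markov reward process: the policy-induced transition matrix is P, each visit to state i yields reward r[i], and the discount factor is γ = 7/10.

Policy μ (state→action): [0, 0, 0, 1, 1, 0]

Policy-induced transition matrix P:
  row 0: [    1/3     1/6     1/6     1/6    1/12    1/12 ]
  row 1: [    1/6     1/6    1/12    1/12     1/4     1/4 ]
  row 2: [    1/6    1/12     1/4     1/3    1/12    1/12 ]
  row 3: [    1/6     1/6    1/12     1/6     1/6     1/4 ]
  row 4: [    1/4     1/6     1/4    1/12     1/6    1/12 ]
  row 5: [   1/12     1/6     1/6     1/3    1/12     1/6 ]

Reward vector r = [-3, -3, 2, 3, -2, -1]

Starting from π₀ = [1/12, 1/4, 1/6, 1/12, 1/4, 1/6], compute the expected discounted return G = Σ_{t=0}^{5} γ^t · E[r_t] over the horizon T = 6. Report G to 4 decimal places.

t=0: π = [0.0833, 0.2500, 0.1667, 0.0833, 0.2500, 0.1667], E[r] = -1.0833, γ^t·E[r] = -1.083333, running G = -1.083333
t=1: π = [0.1875, 0.1528, 0.1736, 0.1806, 0.1528, 0.1528], E[r] = -0.5903, γ^t·E[r] = -0.413194, running G = -1.496528
t=2: π = [0.1979, 0.1522, 0.1661, 0.1956, 0.1366, 0.1516], E[r] = -0.5561, γ^t·E[r] = -0.272506, running G = -1.769034
t=3: π = [0.1984, 0.1528, 0.1629, 0.1956, 0.1364, 0.1539], E[r] = -0.5679, γ^t·E[r] = -0.194790, running G = -1.963824
t=4: π = [0.1983, 0.1531, 0.1626, 0.1954, 0.1365, 0.1542], E[r] = -0.5700, γ^t·E[r] = -0.136850, running G = -2.100674
t=5: π = [0.1982, 0.1531, 0.1625, 0.1953, 0.1365, 0.1543], E[r] = -0.5702, γ^t·E[r] = -0.095835, running G = -2.196509

G = -2.1965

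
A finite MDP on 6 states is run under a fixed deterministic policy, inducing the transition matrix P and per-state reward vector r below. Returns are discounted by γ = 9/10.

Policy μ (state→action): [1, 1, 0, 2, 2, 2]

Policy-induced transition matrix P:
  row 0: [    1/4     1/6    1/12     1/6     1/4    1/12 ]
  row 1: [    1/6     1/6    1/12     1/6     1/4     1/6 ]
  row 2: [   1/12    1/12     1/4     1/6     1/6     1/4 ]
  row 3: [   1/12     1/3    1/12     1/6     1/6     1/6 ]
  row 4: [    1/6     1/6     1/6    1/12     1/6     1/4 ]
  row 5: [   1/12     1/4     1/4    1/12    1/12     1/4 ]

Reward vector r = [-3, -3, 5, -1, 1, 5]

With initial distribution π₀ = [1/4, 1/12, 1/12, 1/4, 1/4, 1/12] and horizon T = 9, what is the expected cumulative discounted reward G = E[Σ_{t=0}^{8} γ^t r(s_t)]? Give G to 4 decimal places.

G = 3.7910

t=0: π = [0.2500, 0.0833, 0.0833, 0.2500, 0.2500, 0.0833], E[r] = -0.1667, γ^t·E[r] = -0.166667, running G = -0.166667
t=1: π = [0.1528, 0.2083, 0.1319, 0.1389, 0.1875, 0.1806], E[r] = 0.5278, γ^t·E[r] = 0.475000, running G = 0.308333
t=2: π = [0.1418, 0.1939, 0.1510, 0.1360, 0.1817, 0.1956], E[r] = 0.7720, γ^t·E[r] = 0.625313, running G = 0.933646
t=3: π = [0.1383, 0.1930, 0.1563, 0.1352, 0.1783, 0.1989], E[r] = 0.8248, γ^t·E[r] = 0.601313, running G = 1.534958
t=4: π = [0.1373, 0.1928, 0.1574, 0.1352, 0.1777, 0.1996], E[r] = 0.8371, γ^t·E[r] = 0.549250, running G = 2.084208
t=5: π = [0.1371, 0.1927, 0.1576, 0.1352, 0.1775, 0.1998], E[r] = 0.8400, γ^t·E[r] = 0.495990, running G = 2.580198
t=6: π = [0.1370, 0.1927, 0.1577, 0.1352, 0.1775, 0.1998], E[r] = 0.8406, γ^t·E[r] = 0.446741, running G = 3.026939
t=7: π = [0.1370, 0.1927, 0.1577, 0.1352, 0.1775, 0.1998], E[r] = 0.8408, γ^t·E[r] = 0.402141, running G = 3.429080
t=8: π = [0.1370, 0.1927, 0.1577, 0.1352, 0.1775, 0.1998], E[r] = 0.8408, γ^t·E[r] = 0.361942, running G = 3.791022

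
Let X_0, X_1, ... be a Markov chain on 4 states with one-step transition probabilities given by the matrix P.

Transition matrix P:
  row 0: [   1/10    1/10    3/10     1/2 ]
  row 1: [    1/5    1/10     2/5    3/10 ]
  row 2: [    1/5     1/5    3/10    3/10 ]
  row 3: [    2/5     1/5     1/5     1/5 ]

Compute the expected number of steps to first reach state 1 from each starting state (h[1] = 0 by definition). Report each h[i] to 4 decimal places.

h = [6.2136, 0.0000, 5.6796, 5.7767]

First-step conditioning: h[1] = 0; for i ≠ 1, h[i] = 1 + Σ_k P[i][k]·h[k].
  h[0] = 1 + 1/10·h[0] + 3/10·h[2] + 1/2·h[3]
  h[2] = 1 + 1/5·h[0] + 3/10·h[2] + 3/10·h[3]
  h[3] = 1 + 2/5·h[0] + 1/5·h[2] + 1/5·h[3]
Solving the 3×3 linear system over states ≠ 1 gives exactly h = [640/103, 0, 585/103, 595/103] (h[1] = 0 is the target).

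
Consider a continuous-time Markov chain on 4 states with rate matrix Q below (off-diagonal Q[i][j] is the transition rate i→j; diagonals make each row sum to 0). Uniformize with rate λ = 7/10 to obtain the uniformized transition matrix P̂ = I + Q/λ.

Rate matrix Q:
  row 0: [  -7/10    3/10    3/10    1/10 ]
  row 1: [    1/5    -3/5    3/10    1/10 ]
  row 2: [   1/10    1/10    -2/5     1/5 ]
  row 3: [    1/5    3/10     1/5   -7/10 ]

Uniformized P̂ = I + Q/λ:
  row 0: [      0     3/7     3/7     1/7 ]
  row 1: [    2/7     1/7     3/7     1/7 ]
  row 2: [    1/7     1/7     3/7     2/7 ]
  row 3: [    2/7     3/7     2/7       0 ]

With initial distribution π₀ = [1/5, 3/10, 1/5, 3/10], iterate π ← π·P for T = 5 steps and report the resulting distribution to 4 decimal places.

π = [0.1774, 0.2436, 0.4035, 0.1755]

t=0: π = [0.2000, 0.3000, 0.2000, 0.3000]
t=1: π = [0.2000, 0.2857, 0.3857, 0.1286]
t=2: π = [0.1735, 0.2367, 0.4102, 0.1796]
t=3: π = [0.1776, 0.2437, 0.4029, 0.1758]
t=4: π = [0.1774, 0.2438, 0.4035, 0.1753]
t=5: π = [0.1774, 0.2436, 0.4035, 0.1755]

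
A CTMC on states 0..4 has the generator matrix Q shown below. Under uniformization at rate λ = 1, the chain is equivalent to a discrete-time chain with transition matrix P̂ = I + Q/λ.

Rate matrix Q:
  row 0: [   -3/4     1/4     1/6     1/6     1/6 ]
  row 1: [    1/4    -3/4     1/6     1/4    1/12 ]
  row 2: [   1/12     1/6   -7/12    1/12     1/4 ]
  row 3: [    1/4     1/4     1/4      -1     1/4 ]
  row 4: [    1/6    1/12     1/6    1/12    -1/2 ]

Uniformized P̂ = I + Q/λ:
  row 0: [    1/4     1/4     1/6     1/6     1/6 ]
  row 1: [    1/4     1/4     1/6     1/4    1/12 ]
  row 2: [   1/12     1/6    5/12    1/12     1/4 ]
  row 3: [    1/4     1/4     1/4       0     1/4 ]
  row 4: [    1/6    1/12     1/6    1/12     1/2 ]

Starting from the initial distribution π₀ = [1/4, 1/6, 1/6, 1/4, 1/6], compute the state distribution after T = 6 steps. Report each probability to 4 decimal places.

π = [0.1882, 0.1852, 0.2356, 0.1199, 0.2711]

t=0: π = [0.2500, 0.1667, 0.1667, 0.2500, 0.1667]
t=1: π = [0.2083, 0.2083, 0.2292, 0.1111, 0.2431]
t=2: π = [0.1916, 0.1904, 0.2332, 0.1262, 0.2587]
t=3: π = [0.1896, 0.1875, 0.2355, 0.1205, 0.2670]
t=4: π = [0.1885, 0.1859, 0.2356, 0.1203, 0.2697]
t=5: π = [0.1883, 0.1854, 0.2356, 0.1200, 0.2707]
t=6: π = [0.1882, 0.1852, 0.2356, 0.1199, 0.2711]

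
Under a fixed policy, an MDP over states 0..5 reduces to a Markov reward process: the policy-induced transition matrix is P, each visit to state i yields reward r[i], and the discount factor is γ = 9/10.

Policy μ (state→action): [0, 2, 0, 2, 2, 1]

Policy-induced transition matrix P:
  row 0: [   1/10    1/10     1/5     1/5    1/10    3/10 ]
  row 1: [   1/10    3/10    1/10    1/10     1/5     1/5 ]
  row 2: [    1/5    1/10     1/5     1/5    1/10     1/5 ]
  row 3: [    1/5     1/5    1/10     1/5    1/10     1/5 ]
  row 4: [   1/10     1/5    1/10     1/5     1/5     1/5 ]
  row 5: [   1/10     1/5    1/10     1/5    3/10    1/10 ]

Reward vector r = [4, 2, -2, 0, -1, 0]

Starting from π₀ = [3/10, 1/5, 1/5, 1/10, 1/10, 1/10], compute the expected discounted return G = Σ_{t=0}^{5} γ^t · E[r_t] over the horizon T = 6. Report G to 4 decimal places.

t=0: π = [0.3000, 0.2000, 0.2000, 0.1000, 0.1000, 0.1000], E[r] = 1.1000, γ^t·E[r] = 1.100000, running G = 1.100000
t=1: π = [0.1300, 0.1700, 0.1500, 0.1800, 0.1500, 0.2200], E[r] = 0.4100, γ^t·E[r] = 0.369000, running G = 1.469000
t=2: π = [0.1330, 0.1890, 0.1280, 0.1830, 0.1760, 0.1910], E[r] = 0.4780, γ^t·E[r] = 0.387180, running G = 1.856180
t=3: π = [0.1311, 0.1928, 0.1261, 0.1811, 0.1747, 0.1942], E[r] = 0.4831, γ^t·E[r] = 0.352180, running G = 2.208360
t=4: π = [0.1307, 0.1936, 0.1257, 0.1807, 0.1756, 0.1937], E[r] = 0.4830, γ^t·E[r] = 0.316877, running G = 2.525237
t=5: π = [0.1306, 0.1937, 0.1256, 0.1806, 0.1757, 0.1937], E[r] = 0.4831, γ^t·E[r] = 0.285242, running G = 2.810478

G = 2.8105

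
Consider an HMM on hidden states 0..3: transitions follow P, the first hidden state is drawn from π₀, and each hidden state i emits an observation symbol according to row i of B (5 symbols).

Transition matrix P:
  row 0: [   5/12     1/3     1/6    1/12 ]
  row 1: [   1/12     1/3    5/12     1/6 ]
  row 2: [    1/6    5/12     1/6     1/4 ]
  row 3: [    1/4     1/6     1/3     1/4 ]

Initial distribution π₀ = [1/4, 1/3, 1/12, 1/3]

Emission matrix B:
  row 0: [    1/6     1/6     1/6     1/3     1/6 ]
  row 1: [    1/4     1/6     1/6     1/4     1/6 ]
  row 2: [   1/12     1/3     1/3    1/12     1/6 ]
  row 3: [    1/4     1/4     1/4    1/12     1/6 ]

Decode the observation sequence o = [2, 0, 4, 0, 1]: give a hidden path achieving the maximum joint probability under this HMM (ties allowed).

t=0: δ = [4.167e-02, 5.556e-02, 2.778e-02, 8.333e-02]  (obs o_0=2)
t=1: δ = [3.472e-03, 4.630e-03, 2.315e-03, 5.208e-03]  ψ = [3, 1, 3, 3]  (obs o_1=0)
t=2: δ = [2.411e-04, 2.572e-04, 3.215e-04, 2.170e-04]  ψ = [0, 1, 1, 3]  (obs o_2=4)
t=3: δ = [1.674e-05, 3.349e-05, 8.931e-06, 2.009e-05]  ψ = [0, 2, 1, 2]  (obs o_3=0)
t=4: δ = [1.163e-06, 1.861e-06, 4.651e-06, 1.395e-06]  ψ = [0, 1, 1, 1]  (obs o_4=1)
backtrack: best end state = 2; path = [1, 1, 2, 1, 2]

path = [1, 1, 2, 1, 2]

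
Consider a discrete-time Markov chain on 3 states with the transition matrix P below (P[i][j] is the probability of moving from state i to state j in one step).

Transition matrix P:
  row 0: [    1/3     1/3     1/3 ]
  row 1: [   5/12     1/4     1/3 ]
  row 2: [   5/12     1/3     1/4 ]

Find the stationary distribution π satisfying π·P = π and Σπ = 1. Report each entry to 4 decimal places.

Balance equations π_j = Σ_i π_i·P[i][j]:
  π_0 = 1/3·π_0 + 5/12·π_1 + 5/12·π_2
  π_1 = 1/3·π_0 + 1/4·π_1 + 1/3·π_2
  normalize: π_0 + π_1 + π_2 = 1
Solving the linear system gives exactly π = [5/13, 4/13, 4/13].

π = [0.3846, 0.3077, 0.3077]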